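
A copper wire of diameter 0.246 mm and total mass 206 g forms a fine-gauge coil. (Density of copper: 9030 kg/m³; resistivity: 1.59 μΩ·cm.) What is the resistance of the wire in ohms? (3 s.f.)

161 Ω

ρ = 1.59 μΩ·cm = 1.59×10^-8 Ω·m
A = π(d/2)² = π(1.2300e-04 m)² = 4.7529e-08 m²
L = m/(density·A) = 0.206/(9030×4.7529e-08) = 480 m
R = ρL/A = (1.59×10^-8)(480)/(4.7529e-08) = 161 Ω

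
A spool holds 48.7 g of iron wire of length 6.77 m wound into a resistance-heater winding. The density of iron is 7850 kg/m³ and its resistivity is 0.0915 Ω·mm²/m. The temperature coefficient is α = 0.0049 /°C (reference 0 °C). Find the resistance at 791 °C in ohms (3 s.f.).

ρ = 0.0915 Ω·mm²/m = 9.15×10^-8 Ω·m
A = m/(density·L) = 0.0487/(7850×6.77) = 9.1637e-07 m²
R = ρL/A = (9.15×10^-8)(6.77)/(9.1637e-07) = 0.676 Ω
R(791 °C) = 0.676 × (1 + 0.0049×791) = 3.30 Ω

3.30 Ω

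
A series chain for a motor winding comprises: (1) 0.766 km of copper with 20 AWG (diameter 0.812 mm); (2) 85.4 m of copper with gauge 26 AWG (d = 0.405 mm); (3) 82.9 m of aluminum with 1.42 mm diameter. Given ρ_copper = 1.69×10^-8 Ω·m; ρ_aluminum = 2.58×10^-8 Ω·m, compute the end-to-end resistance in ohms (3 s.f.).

Seg 1: A = π(0.812/2 mm)² = π(4.0600e-04 m)² = 5.178e-07 m²
R_1 = (1.69×10^-8)(766)/(5.178e-07) = 25 Ω
Seg 2: A = π(0.405/2 mm)² = π(2.0250e-04 m)² = 1.288e-07 m²
R_2 = (1.69×10^-8)(85.4)/(1.288e-07) = 11.2 Ω
Seg 3: A = π(d/2)² = π(7.1000e-04 m)² = 1.584e-06 m²
R_3 = (2.58×10^-8)(82.9)/(1.584e-06) = 1.351 Ω
R_total = R_1 + R_2 + R_3 = 37.6 Ω

37.6 Ω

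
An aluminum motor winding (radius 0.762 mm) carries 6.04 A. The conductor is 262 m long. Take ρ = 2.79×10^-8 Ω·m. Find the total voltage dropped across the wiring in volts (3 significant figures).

24.2 V

A = πr² = π(7.6200e-04 m)² = 1.824e-06 m²
R = ρL/A = (2.79×10^-8)(262)/(1.824e-06) = 4.007 Ω
V = IR = 6.04 × 4.007 = 24.2 V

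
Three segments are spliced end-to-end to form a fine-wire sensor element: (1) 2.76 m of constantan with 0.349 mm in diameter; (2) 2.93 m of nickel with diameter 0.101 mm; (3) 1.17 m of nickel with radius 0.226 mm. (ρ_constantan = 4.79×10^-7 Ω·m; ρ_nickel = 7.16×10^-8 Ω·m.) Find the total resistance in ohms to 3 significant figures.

40.5 Ω

Seg 1: A = π(d/2)² = π(1.7450e-04 m)² = 9.566e-08 m²
R_1 = (4.79×10^-7)(2.76)/(9.566e-08) = 13.82 Ω
Seg 2: A = π(d/2)² = π(5.0500e-05 m)² = 8.012e-09 m²
R_2 = (7.16×10^-8)(2.93)/(8.012e-09) = 26.18 Ω
Seg 3: A = πr² = π(2.2600e-04 m)² = 1.605e-07 m²
R_3 = (7.16×10^-8)(1.17)/(1.605e-07) = 0.5221 Ω
R_total = R_1 + R_2 + R_3 = 40.5 Ω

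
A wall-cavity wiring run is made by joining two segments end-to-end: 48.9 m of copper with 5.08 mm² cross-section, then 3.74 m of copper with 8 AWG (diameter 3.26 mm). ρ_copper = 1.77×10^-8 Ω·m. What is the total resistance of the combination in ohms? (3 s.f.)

0.178 Ω

Segment 1: A = 5.08 mm² = 5.080e-06 m²
R₁ = ρL/A = (1.77×10^-8)(48.9)/(5.080e-06) = 0.1704 Ω
Segment 2: A = π(3.26/2 mm)² = π(1.6300e-03 m)² = 8.347e-06 m²
R₂ = (1.77×10^-8)(3.74)/(8.347e-06) = 0.007931 Ω
R = R₁ + R₂ = 0.178 Ω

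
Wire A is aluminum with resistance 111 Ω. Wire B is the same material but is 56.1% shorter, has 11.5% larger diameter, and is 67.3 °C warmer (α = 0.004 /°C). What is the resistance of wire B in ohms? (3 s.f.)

49.7 Ω

R ∝ ρL/d² with ρ ∝ (1+αΔT), so R_B/R_A = (1 − 56.1/100) × (1 + 11.5/100)⁻² × (1 + 0.004×67.3)
= 0.439 × 0.8044 × 1.269 = 0.4482
R_B = 0.4482 × 111 = 49.7 Ω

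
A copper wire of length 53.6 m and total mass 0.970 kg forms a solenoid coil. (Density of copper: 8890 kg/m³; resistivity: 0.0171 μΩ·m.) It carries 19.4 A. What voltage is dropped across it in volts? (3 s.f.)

ρ = 0.0171 μΩ·m = 1.71×10^-8 Ω·m
A = m/(density·L) = 0.97/(8890×53.6) = 2.0357e-06 m²
R = ρL/A = (1.71×10^-8)(53.6)/(2.0357e-06) = 0.4503 Ω
V = IR = 19.4 × 0.4503 = 8.73 V

8.73 V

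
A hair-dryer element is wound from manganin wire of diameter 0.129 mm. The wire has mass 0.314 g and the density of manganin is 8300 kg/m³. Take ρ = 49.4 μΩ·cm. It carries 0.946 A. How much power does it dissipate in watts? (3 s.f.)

97.9 W

ρ = 49.4 μΩ·cm = 4.94×10^-7 Ω·m
A = π(d/2)² = π(6.4500e-05 m)² = 1.3070e-08 m²
L = m/(density·A) = 3.140×10^-4/(8300×1.3070e-08) = 2.895 m
R = ρL/A = (4.94×10^-7)(2.895)/(1.3070e-08) = 109.4 Ω
P = I²R = (0.946)² × 109.4 = 97.9 W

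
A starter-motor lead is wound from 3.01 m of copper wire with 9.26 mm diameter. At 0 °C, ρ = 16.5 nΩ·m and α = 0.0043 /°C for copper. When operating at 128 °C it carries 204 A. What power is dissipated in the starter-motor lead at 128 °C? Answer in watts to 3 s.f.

47.6 W

ρ = 16.5 nΩ·m = 1.65×10^-8 Ω·m
A = π(d/2)² = π(4.6300e-03 m)² = 6.735e-05 m²
R₍0₎ = ρL/A = (1.65×10^-8)(3.01)/(6.735e-05) = 7.375×10^-4 Ω
R₍128₎ = R₍0₎(1 + αΔT) = 7.375×10^-4 × (1 + 0.0043×128) = 0.001143 Ω
P = I²R = (204)² × 0.001143 = 47.6 W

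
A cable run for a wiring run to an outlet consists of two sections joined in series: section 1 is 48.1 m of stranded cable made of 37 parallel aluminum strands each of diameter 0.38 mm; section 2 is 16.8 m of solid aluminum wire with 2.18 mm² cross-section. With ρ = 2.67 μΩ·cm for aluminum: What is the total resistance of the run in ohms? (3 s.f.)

ρ = 2.67 μΩ·cm = 2.67×10^-8 Ω·m
Section 1: A_strand = π(1.9000e-04)² = 1.134e-07 m²; R₁ = ρL/(N·A_s) = (2.67×10^-8)(48.1)/(37×1.134e-07) = 0.3061 Ω
Section 2: A = 2.18 mm² = 2.180e-06 m²
R₂ = (2.67×10^-8)(16.8)/(2.180e-06) = 0.2058 Ω
R = R₁ + R₂ = 0.512 Ω

0.512 Ω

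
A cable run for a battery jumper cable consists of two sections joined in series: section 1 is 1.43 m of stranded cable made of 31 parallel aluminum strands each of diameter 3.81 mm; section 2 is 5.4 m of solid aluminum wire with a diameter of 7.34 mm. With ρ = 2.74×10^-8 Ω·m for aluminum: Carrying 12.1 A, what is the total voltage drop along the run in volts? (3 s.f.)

0.0437 V

Section 1: A_strand = π(1.9050e-03)² = 1.140e-05 m²; R₁ = ρL/(N·A_s) = (2.74×10^-8)(1.43)/(31×1.140e-05) = 1.109×10^-4 Ω
Section 2: A = π(d/2)² = π(3.6700e-03 m)² = 4.231e-05 m²
R₂ = (2.74×10^-8)(5.4)/(4.231e-05) = 0.003497 Ω
R = R₁ + R₂ = 0.003608 Ω
V = IR = 12.1 × 0.003608 = 0.0437 V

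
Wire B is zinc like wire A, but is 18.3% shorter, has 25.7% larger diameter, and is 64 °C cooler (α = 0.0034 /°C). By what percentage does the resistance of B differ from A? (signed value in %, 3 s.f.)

R ∝ ρL/d² with ρ ∝ (1+αΔT), so R_B/R_A = (1 − 18.3/100) × (1 + 25.7/100)⁻² × (1 − 0.0034×64)
= 0.817 × 0.6329 × 0.7824 = 0.4046
(R_B − R_A)/R_A = 0.4046 − 1 = -59.5%

-59.5%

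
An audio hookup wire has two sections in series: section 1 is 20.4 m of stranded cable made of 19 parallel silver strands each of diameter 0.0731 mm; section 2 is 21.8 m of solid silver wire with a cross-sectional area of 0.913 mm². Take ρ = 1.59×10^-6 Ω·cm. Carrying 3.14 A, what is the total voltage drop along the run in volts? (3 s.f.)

14.0 V

ρ = 1.59×10^-6 Ω·cm = 1.59×10^-8 Ω·m
Section 1: A_strand = π(3.6550e-05)² = 4.197e-09 m²; R₁ = ρL/(N·A_s) = (1.59×10^-8)(20.4)/(19×4.197e-09) = 4.068 Ω
Section 2: A = 0.913 mm² = 9.130e-07 m²
R₂ = (1.59×10^-8)(21.8)/(9.130e-07) = 0.3796 Ω
R = R₁ + R₂ = 4.447 Ω
V = IR = 3.14 × 4.447 = 14.0 V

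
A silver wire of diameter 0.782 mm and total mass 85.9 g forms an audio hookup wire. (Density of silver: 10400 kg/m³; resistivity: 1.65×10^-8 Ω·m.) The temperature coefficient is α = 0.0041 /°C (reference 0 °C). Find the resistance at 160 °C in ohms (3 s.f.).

A = π(d/2)² = π(3.9100e-04 m)² = 4.8029e-07 m²
L = m/(density·A) = 0.0859/(10400×4.8029e-07) = 17.2 m
R = ρL/A = (1.65×10^-8)(17.2)/(4.8029e-07) = 0.5908 Ω
R(160 °C) = 0.5908 × (1 + 0.0041×160) = 0.978 Ω

0.978 Ω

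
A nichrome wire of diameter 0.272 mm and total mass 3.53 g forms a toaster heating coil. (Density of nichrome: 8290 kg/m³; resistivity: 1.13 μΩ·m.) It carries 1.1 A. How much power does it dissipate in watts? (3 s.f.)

ρ = 1.13 μΩ·m = 1.13×10^-6 Ω·m
A = π(d/2)² = π(1.3600e-04 m)² = 5.8107e-08 m²
L = m/(density·A) = 0.00353/(8290×5.8107e-08) = 7.328 m
R = ρL/A = (1.13×10^-6)(7.328)/(5.8107e-08) = 142.5 Ω
P = I²R = (1.1)² × 142.5 = 172 W

172 W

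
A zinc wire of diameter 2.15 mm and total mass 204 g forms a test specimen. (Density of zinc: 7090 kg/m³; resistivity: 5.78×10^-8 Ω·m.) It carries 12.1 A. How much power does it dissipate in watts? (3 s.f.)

A = π(d/2)² = π(1.0750e-03 m)² = 3.6305e-06 m²
L = m/(density·A) = 0.204/(7090×3.6305e-06) = 7.925 m
R = ρL/A = (5.78×10^-8)(7.925)/(3.6305e-06) = 0.1262 Ω
P = I²R = (12.1)² × 0.1262 = 18.5 W

18.5 W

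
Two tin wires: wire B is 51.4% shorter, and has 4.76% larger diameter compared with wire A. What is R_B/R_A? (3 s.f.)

R ∝ L/d², so R_B/R_A = (1 − 51.4/100) × (1 + 4.76/100)⁻²
= 0.486 × 0.9112 = 0.443

0.443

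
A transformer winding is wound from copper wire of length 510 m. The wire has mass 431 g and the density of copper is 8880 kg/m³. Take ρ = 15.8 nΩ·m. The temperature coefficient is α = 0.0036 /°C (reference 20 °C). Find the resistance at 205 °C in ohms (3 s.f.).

ρ = 15.8 nΩ·m = 1.58×10^-8 Ω·m
A = m/(density·L) = 0.431/(8880×510) = 9.5169e-08 m²
R = ρL/A = (1.58×10^-8)(510)/(9.5169e-08) = 84.67 Ω
R(205 °C) = 84.67 × (1 + 0.0036×185) = 141 Ω

141 Ω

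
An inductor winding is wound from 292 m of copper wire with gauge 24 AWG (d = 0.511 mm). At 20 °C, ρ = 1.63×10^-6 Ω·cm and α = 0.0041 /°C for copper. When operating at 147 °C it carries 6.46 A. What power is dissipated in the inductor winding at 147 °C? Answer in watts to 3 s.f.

ρ = 1.63×10^-6 Ω·cm = 1.63×10^-8 Ω·m
A = π(0.511/2 mm)² = π(2.5550e-04 m)² = 2.051e-07 m²
R₍20₎ = ρL/A = (1.63×10^-8)(292)/(2.051e-07) = 23.21 Ω
R₍147₎ = R₍20₎(1 + αΔT) = 23.21 × (1 + 0.0041×127) = 35.29 Ω
P = I²R = (6.46)² × 35.29 = 1470 W

1470 W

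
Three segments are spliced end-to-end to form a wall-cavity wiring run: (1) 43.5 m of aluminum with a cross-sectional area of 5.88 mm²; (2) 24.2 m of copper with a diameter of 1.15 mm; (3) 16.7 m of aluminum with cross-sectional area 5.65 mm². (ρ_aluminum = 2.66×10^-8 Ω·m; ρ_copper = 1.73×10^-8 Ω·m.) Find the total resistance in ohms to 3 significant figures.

0.678 Ω

Seg 1: A = 5.88 mm² = 5.880e-06 m²
R_1 = (2.66×10^-8)(43.5)/(5.880e-06) = 0.1968 Ω
Seg 2: A = π(d/2)² = π(5.7500e-04 m)² = 1.039e-06 m²
R_2 = (1.73×10^-8)(24.2)/(1.039e-06) = 0.4031 Ω
Seg 3: A = 5.65 mm² = 5.650e-06 m²
R_3 = (2.66×10^-8)(16.7)/(5.650e-06) = 0.07862 Ω
R_total = R_1 + R_2 + R_3 = 0.678 Ω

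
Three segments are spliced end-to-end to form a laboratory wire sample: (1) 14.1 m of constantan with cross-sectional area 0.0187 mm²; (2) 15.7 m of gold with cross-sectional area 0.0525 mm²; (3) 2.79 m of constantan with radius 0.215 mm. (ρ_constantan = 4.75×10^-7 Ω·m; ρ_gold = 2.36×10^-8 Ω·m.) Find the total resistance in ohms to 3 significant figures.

Seg 1: A = 0.0187 mm² = 1.870e-08 m²
R_1 = (4.75×10^-7)(14.1)/(1.870e-08) = 358.2 Ω
Seg 2: A = 0.0525 mm² = 5.250e-08 m²
R_2 = (2.36×10^-8)(15.7)/(5.250e-08) = 7.058 Ω
Seg 3: A = πr² = π(2.1500e-04 m)² = 1.452e-07 m²
R_3 = (4.75×10^-7)(2.79)/(1.452e-07) = 9.126 Ω
R_total = R_1 + R_2 + R_3 = 374 Ω

374 Ω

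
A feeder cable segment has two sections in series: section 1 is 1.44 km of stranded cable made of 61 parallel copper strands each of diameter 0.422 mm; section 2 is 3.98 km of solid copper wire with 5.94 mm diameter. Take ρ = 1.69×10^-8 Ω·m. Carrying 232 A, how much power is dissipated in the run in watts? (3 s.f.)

2.84×10^5 W

Section 1: A_strand = π(2.1100e-04)² = 1.399e-07 m²; R₁ = ρL/(N·A_s) = (1.69×10^-8)(1440)/(61×1.399e-07) = 2.852 Ω
Section 2: A = π(d/2)² = π(2.9700e-03 m)² = 2.771e-05 m²
R₂ = (1.69×10^-8)(3980)/(2.771e-05) = 2.427 Ω
R = R₁ + R₂ = 5.28 Ω
P = I²R = (232)² × 5.28 = 2.84×10^5 W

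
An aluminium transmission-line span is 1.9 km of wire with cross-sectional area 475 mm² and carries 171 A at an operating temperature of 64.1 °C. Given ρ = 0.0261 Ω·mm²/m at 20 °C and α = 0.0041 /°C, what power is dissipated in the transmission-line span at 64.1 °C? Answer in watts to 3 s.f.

3600 W

ρ = 0.0261 Ω·mm²/m = 2.61×10^-8 Ω·m
A = 475 mm² = 4.750e-04 m²
R₍20₎ = ρL/A = (2.61×10^-8)(1900)/(4.750e-04) = 0.1044 Ω
R₍64.1₎ = R₍20₎(1 + αΔT) = 0.1044 × (1 + 0.0041×44.1) = 0.1233 Ω
P = I²R = (171)² × 0.1233 = 3600 W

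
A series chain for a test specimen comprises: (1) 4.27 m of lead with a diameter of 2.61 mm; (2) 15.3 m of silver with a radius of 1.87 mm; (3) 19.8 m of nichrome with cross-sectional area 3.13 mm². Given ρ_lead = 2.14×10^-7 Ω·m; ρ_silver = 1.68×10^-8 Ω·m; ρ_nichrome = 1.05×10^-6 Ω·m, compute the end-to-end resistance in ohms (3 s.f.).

Seg 1: A = π(d/2)² = π(1.3050e-03 m)² = 5.350e-06 m²
R_1 = (2.14×10^-7)(4.27)/(5.350e-06) = 0.1708 Ω
Seg 2: A = πr² = π(1.8700e-03 m)² = 1.099e-05 m²
R_2 = (1.68×10^-8)(15.3)/(1.099e-05) = 0.0234 Ω
Seg 3: A = 3.13 mm² = 3.130e-06 m²
R_3 = (1.05×10^-6)(19.8)/(3.130e-06) = 6.642 Ω
R_total = R_1 + R_2 + R_3 = 6.84 Ω

6.84 Ω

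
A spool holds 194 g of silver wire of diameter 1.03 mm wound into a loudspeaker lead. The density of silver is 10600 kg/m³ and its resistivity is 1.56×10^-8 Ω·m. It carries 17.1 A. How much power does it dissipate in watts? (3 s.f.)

120 W

A = π(d/2)² = π(5.1500e-04 m)² = 8.3323e-07 m²
L = m/(density·A) = 0.194/(10600×8.3323e-07) = 21.97 m
R = ρL/A = (1.56×10^-8)(21.97)/(8.3323e-07) = 0.4112 Ω
P = I²R = (17.1)² × 0.4112 = 120 W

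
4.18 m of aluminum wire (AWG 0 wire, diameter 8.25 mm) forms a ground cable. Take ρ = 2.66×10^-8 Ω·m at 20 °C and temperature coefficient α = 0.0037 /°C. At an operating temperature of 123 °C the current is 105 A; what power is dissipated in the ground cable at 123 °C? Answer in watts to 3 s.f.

A = π(8.25/2 mm)² = π(4.1250e-03 m)² = 5.346e-05 m²
R₍20₎ = ρL/A = (2.66×10^-8)(4.18)/(5.346e-05) = 0.00208 Ω
R₍123₎ = R₍20₎(1 + αΔT) = 0.00208 × (1 + 0.0037×103) = 0.002873 Ω
P = I²R = (105)² × 0.002873 = 31.7 W

31.7 W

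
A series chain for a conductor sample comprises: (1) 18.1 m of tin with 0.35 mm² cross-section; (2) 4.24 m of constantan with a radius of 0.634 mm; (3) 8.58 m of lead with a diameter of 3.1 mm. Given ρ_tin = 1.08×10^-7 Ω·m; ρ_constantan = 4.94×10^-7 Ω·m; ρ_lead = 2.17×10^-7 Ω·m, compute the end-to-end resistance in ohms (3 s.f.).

Seg 1: A = 0.35 mm² = 3.500e-07 m²
R_1 = (1.08×10^-7)(18.1)/(3.500e-07) = 5.585 Ω
Seg 2: A = πr² = π(6.3400e-04 m)² = 1.263e-06 m²
R_2 = (4.94×10^-7)(4.24)/(1.263e-06) = 1.659 Ω
Seg 3: A = π(d/2)² = π(1.5500e-03 m)² = 7.548e-06 m²
R_3 = (2.17×10^-7)(8.58)/(7.548e-06) = 0.2467 Ω
R_total = R_1 + R_2 + R_3 = 7.49 Ω

7.49 Ω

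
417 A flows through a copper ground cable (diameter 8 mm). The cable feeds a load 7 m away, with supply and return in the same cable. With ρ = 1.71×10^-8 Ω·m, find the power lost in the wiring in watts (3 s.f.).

A = π(d/2)² = π(4.0000e-03 m)² = 5.027e-05 m²
Total conductor length (both ways) L = 2 × 7 = 14 m
R = ρL/A = (1.71×10^-8)(14)/(5.027e-05) = 0.004763 Ω
P = I²R = (417)² × 0.004763 = 828 W

828 W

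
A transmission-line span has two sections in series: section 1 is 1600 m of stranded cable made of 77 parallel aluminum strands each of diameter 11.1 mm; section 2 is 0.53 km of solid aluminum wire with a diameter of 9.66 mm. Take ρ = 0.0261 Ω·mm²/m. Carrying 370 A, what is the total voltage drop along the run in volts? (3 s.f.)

71.9 V

ρ = 0.0261 Ω·mm²/m = 2.61×10^-8 Ω·m
Section 1: A_strand = π(5.5500e-03)² = 9.677e-05 m²; R₁ = ρL/(N·A_s) = (2.61×10^-8)(1600)/(77×9.677e-05) = 0.005604 Ω
Section 2: A = π(d/2)² = π(4.8300e-03 m)² = 7.329e-05 m²
R₂ = (2.61×10^-8)(530)/(7.329e-05) = 0.1887 Ω
R = R₁ + R₂ = 0.1943 Ω
V = IR = 370 × 0.1943 = 71.9 V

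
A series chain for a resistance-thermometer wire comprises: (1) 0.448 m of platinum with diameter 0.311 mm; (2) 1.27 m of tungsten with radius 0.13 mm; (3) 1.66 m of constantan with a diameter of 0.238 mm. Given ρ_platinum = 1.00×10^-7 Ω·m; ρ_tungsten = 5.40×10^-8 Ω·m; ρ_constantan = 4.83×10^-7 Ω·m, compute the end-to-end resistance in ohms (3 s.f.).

Seg 1: A = π(d/2)² = π(1.5550e-04 m)² = 7.596e-08 m²
R_1 = (1.00×10^-7)(0.448)/(7.596e-08) = 0.5897 Ω
Seg 2: A = πr² = π(1.3000e-04 m)² = 5.309e-08 m²
R_2 = (5.40×10^-8)(1.27)/(5.309e-08) = 1.292 Ω
Seg 3: A = π(d/2)² = π(1.1900e-04 m)² = 4.449e-08 m²
R_3 = (4.83×10^-7)(1.66)/(4.449e-08) = 18.02 Ω
R_total = R_1 + R_2 + R_3 = 19.9 Ω

19.9 Ω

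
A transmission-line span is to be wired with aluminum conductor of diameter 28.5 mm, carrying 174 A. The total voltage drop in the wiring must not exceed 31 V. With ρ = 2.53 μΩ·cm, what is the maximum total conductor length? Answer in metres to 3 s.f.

ρ = 2.53 μΩ·cm = 2.53×10^-8 Ω·m
A = π(d/2)² = π(1.4250e-02 m)² = 6.379e-04 m²
L_max = V_max·A/(1·ρI) = (31)(6.379e-04)/(2.53×10^-8×174) = 4490 m

4490 m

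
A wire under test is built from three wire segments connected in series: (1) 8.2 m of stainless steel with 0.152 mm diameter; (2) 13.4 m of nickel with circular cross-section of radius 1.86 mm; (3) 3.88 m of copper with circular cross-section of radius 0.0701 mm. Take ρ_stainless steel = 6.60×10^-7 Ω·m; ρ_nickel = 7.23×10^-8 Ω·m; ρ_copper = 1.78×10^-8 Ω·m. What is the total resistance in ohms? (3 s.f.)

Seg 1: A = π(d/2)² = π(7.6000e-05 m)² = 1.815e-08 m²
R_1 = (6.60×10^-7)(8.2)/(1.815e-08) = 298.3 Ω
Seg 2: A = πr² = π(1.8600e-03 m)² = 1.087e-05 m²
R_2 = (7.23×10^-8)(13.4)/(1.087e-05) = 0.08914 Ω
Seg 3: A = πr² = π(7.0100e-05 m)² = 1.544e-08 m²
R_3 = (1.78×10^-8)(3.88)/(1.544e-08) = 4.474 Ω
R_total = R_1 + R_2 + R_3 = 303 Ω

303 Ω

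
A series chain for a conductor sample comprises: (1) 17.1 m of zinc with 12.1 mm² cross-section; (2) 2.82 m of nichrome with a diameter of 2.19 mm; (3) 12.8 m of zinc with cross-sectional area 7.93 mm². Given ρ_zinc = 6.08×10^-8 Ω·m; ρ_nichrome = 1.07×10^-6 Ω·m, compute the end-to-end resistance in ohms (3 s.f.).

0.985 Ω

Seg 1: A = 12.1 mm² = 1.210e-05 m²
R_1 = (6.08×10^-8)(17.1)/(1.210e-05) = 0.08592 Ω
Seg 2: A = π(d/2)² = π(1.0950e-03 m)² = 3.767e-06 m²
R_2 = (1.07×10^-6)(2.82)/(3.767e-06) = 0.801 Ω
Seg 3: A = 7.93 mm² = 7.930e-06 m²
R_3 = (6.08×10^-8)(12.8)/(7.930e-06) = 0.09814 Ω
R_total = R_1 + R_2 + R_3 = 0.985 Ω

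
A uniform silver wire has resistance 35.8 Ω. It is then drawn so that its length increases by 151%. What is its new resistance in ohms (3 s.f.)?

k = 1 + 151/100 = 2.51; volume constant ⇒ A' = A/k, so R' = k²R.
R' = 6.3 × 35.8 = 226 Ω

226 Ω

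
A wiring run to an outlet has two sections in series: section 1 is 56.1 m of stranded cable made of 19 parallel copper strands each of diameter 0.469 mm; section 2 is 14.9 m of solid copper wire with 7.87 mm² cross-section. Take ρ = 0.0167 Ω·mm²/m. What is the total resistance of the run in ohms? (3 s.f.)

0.317 Ω

ρ = 0.0167 Ω·mm²/m = 1.67×10^-8 Ω·m
Section 1: A_strand = π(2.3450e-04)² = 1.728e-07 m²; R₁ = ρL/(N·A_s) = (1.67×10^-8)(56.1)/(19×1.728e-07) = 0.2854 Ω
Section 2: A = 7.87 mm² = 7.870e-06 m²
R₂ = (1.67×10^-8)(14.9)/(7.870e-06) = 0.03162 Ω
R = R₁ + R₂ = 0.317 Ω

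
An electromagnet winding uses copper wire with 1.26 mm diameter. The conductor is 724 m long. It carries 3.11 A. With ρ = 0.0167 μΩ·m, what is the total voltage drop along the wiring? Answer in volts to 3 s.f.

ρ = 0.0167 μΩ·m = 1.67×10^-8 Ω·m
A = π(d/2)² = π(6.3000e-04 m)² = 1.247e-06 m²
R = ρL/A = (1.67×10^-8)(724)/(1.247e-06) = 9.697 Ω
V = IR = 3.11 × 9.697 = 30.2 V

30.2 V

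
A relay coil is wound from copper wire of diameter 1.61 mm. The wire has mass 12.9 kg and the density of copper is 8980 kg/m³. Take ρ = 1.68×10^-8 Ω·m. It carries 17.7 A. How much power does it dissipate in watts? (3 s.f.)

1820 W

A = π(d/2)² = π(8.0500e-04 m)² = 2.0358e-06 m²
L = m/(density·A) = 12.9/(8980×2.0358e-06) = 705.6 m
R = ρL/A = (1.68×10^-8)(705.6)/(2.0358e-06) = 5.823 Ω
P = I²R = (17.7)² × 5.823 = 1820 W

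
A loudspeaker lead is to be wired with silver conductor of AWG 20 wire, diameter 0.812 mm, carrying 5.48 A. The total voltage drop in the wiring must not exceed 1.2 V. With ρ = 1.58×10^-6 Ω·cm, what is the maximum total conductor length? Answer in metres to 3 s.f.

ρ = 1.58×10^-6 Ω·cm = 1.58×10^-8 Ω·m
A = π(0.812/2 mm)² = π(4.0600e-04 m)² = 5.178e-07 m²
L_max = V_max·A/(1·ρI) = (1.2)(5.178e-07)/(1.58×10^-8×5.48) = 7.18 m

7.18 m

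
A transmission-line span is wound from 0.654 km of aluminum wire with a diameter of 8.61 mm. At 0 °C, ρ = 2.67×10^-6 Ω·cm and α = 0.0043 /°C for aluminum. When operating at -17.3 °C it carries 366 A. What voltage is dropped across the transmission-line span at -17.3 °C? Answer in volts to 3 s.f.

ρ = 2.67×10^-6 Ω·cm = 2.67×10^-8 Ω·m
A = π(d/2)² = π(4.3050e-03 m)² = 5.822e-05 m²
R₍0₎ = ρL/A = (2.67×10^-8)(654)/(5.822e-05) = 0.2999 Ω
R₍-17.3₎ = R₍0₎(1 + αΔT) = 0.2999 × (1 + 0.0043×-17.3) = 0.2776 Ω
V = IR = 366 × 0.2776 = 102 V

102 V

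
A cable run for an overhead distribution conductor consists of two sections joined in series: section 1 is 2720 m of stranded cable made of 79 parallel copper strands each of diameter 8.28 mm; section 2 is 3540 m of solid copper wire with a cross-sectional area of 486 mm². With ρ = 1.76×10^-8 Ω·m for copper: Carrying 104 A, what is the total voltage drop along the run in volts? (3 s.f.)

Section 1: A_strand = π(4.1400e-03)² = 5.385e-05 m²; R₁ = ρL/(N·A_s) = (1.76×10^-8)(2720)/(79×5.385e-05) = 0.01125 Ω
Section 2: A = 486 mm² = 4.860e-04 m²
R₂ = (1.76×10^-8)(3540)/(4.860e-04) = 0.1282 Ω
R = R₁ + R₂ = 0.1395 Ω
V = IR = 104 × 0.1395 = 14.5 V

14.5 V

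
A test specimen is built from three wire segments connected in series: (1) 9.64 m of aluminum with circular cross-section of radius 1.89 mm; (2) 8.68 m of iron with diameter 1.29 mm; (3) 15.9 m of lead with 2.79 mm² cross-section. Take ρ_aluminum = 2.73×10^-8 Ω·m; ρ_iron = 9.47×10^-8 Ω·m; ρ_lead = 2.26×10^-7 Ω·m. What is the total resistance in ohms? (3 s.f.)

Seg 1: A = πr² = π(1.8900e-03 m)² = 1.122e-05 m²
R_1 = (2.73×10^-8)(9.64)/(1.122e-05) = 0.02345 Ω
Seg 2: A = π(d/2)² = π(6.4500e-04 m)² = 1.307e-06 m²
R_2 = (9.47×10^-8)(8.68)/(1.307e-06) = 0.6289 Ω
Seg 3: A = 2.79 mm² = 2.790e-06 m²
R_3 = (2.26×10^-7)(15.9)/(2.790e-06) = 1.288 Ω
R_total = R_1 + R_2 + R_3 = 1.94 Ω

1.94 Ω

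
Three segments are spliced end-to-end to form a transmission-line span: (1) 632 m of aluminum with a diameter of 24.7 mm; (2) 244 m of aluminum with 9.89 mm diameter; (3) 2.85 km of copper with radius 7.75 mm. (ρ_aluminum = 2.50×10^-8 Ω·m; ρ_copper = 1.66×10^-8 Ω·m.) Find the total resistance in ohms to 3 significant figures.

Seg 1: A = π(d/2)² = π(1.2350e-02 m)² = 4.792e-04 m²
R_1 = (2.50×10^-8)(632)/(4.792e-04) = 0.03297 Ω
Seg 2: A = π(d/2)² = π(4.9450e-03 m)² = 7.682e-05 m²
R_2 = (2.50×10^-8)(244)/(7.682e-05) = 0.0794 Ω
Seg 3: A = πr² = π(7.7500e-03 m)² = 1.887e-04 m²
R_3 = (1.66×10^-8)(2850)/(1.887e-04) = 0.2507 Ω
R_total = R_1 + R_2 + R_3 = 0.363 Ω

0.363 Ω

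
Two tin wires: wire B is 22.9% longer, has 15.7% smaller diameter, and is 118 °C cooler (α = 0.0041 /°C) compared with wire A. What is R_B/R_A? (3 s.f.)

0.893

R ∝ ρL/d² with ρ ∝ (1+αΔT), so R_B/R_A = (1 + 22.9/100) × (1 − 15.7/100)⁻² × (1 − 0.0041×118)
= 1.229 × 1.407 × 0.5162 = 0.893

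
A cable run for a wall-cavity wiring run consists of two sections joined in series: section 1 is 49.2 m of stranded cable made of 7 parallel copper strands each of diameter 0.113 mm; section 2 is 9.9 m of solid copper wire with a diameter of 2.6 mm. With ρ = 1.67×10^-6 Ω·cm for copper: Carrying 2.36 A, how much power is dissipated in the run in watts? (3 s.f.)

ρ = 1.67×10^-6 Ω·cm = 1.67×10^-8 Ω·m
Section 1: A_strand = π(5.6500e-05)² = 1.003e-08 m²; R₁ = ρL/(N·A_s) = (1.67×10^-8)(49.2)/(7×1.003e-08) = 11.7 Ω
Section 2: A = π(d/2)² = π(1.3000e-03 m)² = 5.309e-06 m²
R₂ = (1.67×10^-8)(9.9)/(5.309e-06) = 0.03114 Ω
R = R₁ + R₂ = 11.74 Ω
P = I²R = (2.36)² × 11.74 = 65.4 W

65.4 W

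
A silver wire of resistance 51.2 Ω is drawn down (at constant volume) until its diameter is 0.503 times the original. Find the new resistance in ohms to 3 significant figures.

Volume constant ⇒ L' = L/r² with r = 0.503. R' = ρL'/A' = ρ(L/r²)/(πr²d₀²/4) = R/r⁴.
R' = 15.62 × 51.2 = 800 Ω

800 Ω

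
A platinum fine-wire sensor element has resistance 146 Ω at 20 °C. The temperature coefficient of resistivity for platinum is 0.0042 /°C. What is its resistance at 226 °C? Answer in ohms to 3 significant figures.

ΔT = 226 − 20 = 206 °C
R = R₀(1 + αΔT) = 146 × (1 + 0.0042×206) = 146 × 1.865 = 272 Ω

272 Ω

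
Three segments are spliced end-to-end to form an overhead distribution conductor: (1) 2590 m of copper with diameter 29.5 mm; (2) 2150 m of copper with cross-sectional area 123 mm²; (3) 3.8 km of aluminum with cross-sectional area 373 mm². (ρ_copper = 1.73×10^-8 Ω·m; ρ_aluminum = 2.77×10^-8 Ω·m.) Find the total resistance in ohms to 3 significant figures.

Seg 1: A = π(d/2)² = π(1.4750e-02 m)² = 6.835e-04 m²
R_1 = (1.73×10^-8)(2590)/(6.835e-04) = 0.06556 Ω
Seg 2: A = 123 mm² = 1.230e-04 m²
R_2 = (1.73×10^-8)(2150)/(1.230e-04) = 0.3024 Ω
Seg 3: A = 373 mm² = 3.730e-04 m²
R_3 = (2.77×10^-8)(3800)/(3.730e-04) = 0.2822 Ω
R_total = R_1 + R_2 + R_3 = 0.650 Ω

0.650 Ω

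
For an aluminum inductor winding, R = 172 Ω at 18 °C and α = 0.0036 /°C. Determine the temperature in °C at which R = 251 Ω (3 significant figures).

R = R₀(1 + α(T − T₀)) ⇒ T = T₀ + (R/R₀ − 1)/α
T = 18 + (251/172 − 1)/0.0036 = 18 + (0.4593)/0.0036 = 146 °C

146 °C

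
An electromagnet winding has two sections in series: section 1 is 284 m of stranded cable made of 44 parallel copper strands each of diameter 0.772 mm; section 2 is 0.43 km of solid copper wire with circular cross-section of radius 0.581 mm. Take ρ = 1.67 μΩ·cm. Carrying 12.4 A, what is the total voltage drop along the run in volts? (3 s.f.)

ρ = 1.67 μΩ·cm = 1.67×10^-8 Ω·m
Section 1: A_strand = π(3.8600e-04)² = 4.681e-07 m²; R₁ = ρL/(N·A_s) = (1.67×10^-8)(284)/(44×4.681e-07) = 0.2303 Ω
Section 2: A = πr² = π(5.8100e-04 m)² = 1.060e-06 m²
R₂ = (1.67×10^-8)(430)/(1.060e-06) = 6.771 Ω
R = R₁ + R₂ = 7.002 Ω
V = IR = 12.4 × 7.002 = 86.8 V

86.8 V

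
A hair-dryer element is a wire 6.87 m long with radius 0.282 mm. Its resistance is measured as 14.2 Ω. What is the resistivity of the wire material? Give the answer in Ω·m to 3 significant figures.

A = πr² = π(2.8200e-04 m)² = 2.498e-07 m²
ρ = RA/L = (14.2)(2.498e-07)/(6.87) = 5.16×10^-7 Ω·m

5.16×10^-7 Ω·m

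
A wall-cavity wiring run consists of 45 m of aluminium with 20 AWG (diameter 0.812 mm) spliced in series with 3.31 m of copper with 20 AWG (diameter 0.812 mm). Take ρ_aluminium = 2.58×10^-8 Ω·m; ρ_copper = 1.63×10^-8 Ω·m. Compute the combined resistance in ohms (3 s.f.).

Segment 1: A = π(0.812/2 mm)² = π(4.0600e-04 m)² = 5.178e-07 m²
R₁ = ρL/A = (2.58×10^-8)(45)/(5.178e-07) = 2.242 Ω
R₂ = (1.63×10^-8)(3.31)/(5.178e-07) = 0.1042 Ω
R = R₁ + R₂ = 2.35 Ω

2.35 Ω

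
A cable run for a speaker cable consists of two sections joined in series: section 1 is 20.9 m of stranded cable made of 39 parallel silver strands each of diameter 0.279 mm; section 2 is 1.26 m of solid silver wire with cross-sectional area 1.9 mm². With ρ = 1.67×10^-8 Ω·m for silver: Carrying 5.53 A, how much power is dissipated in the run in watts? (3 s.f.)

4.82 W

Section 1: A_strand = π(1.3950e-04)² = 6.114e-08 m²; R₁ = ρL/(N·A_s) = (1.67×10^-8)(20.9)/(39×6.114e-08) = 0.1464 Ω
Section 2: A = 1.9 mm² = 1.900e-06 m²
R₂ = (1.67×10^-8)(1.26)/(1.900e-06) = 0.01107 Ω
R = R₁ + R₂ = 0.1575 Ω
P = I²R = (5.53)² × 0.1575 = 4.82 W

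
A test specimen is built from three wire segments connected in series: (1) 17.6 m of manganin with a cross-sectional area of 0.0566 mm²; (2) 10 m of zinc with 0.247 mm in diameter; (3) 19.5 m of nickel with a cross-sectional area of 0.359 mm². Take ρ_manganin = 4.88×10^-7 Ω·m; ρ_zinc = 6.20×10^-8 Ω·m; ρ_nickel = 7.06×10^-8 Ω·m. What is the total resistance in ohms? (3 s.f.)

Seg 1: A = 0.0566 mm² = 5.660e-08 m²
R_1 = (4.88×10^-7)(17.6)/(5.660e-08) = 151.7 Ω
Seg 2: A = π(d/2)² = π(1.2350e-04 m)² = 4.792e-08 m²
R_2 = (6.20×10^-8)(10)/(4.792e-08) = 12.94 Ω
Seg 3: A = 0.359 mm² = 3.590e-07 m²
R_3 = (7.06×10^-8)(19.5)/(3.590e-07) = 3.835 Ω
R_total = R_1 + R_2 + R_3 = 169 Ω

169 Ω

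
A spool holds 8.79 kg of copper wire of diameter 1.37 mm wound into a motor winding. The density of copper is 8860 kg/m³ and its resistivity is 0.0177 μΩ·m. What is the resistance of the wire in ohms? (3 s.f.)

8.08 Ω

ρ = 0.0177 μΩ·m = 1.77×10^-8 Ω·m
A = π(d/2)² = π(6.8500e-04 m)² = 1.4741e-06 m²
L = m/(density·A) = 8.79/(8860×1.4741e-06) = 673 m
R = ρL/A = (1.77×10^-8)(673)/(1.4741e-06) = 8.08 Ω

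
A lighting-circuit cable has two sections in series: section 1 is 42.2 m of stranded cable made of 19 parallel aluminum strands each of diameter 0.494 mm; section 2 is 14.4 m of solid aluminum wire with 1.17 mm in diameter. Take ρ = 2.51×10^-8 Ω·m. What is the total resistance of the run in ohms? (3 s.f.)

Section 1: A_strand = π(2.4700e-04)² = 1.917e-07 m²; R₁ = ρL/(N·A_s) = (2.51×10^-8)(42.2)/(19×1.917e-07) = 0.2909 Ω
Section 2: A = π(d/2)² = π(5.8500e-04 m)² = 1.075e-06 m²
R₂ = (2.51×10^-8)(14.4)/(1.075e-06) = 0.3362 Ω
R = R₁ + R₂ = 0.627 Ω

0.627 Ω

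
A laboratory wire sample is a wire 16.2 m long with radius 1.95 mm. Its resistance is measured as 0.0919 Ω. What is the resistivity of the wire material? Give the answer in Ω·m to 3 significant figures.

6.78×10^-8 Ω·m

A = πr² = π(1.9500e-03 m)² = 1.195e-05 m²
ρ = RA/L = (0.0919)(1.195e-05)/(16.2) = 6.78×10^-8 Ω·m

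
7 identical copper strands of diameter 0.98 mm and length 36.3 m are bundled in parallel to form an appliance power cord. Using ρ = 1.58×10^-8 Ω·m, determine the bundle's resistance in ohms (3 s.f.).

0.109 Ω

A_strand = π(4.9000e-04 m)² = 7.543e-07 m²
R_strand = ρL/A = (1.58×10^-8)(36.3)/(7.543e-07) = 0.7604 Ω
R_total = R_strand/N = 0.7604/7 = 0.109 Ω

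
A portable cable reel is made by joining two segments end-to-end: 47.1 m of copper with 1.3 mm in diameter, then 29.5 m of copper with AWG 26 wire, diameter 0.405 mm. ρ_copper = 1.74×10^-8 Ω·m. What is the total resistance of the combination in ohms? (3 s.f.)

Segment 1: A = π(d/2)² = π(6.5000e-04 m)² = 1.327e-06 m²
R₁ = ρL/A = (1.74×10^-8)(47.1)/(1.327e-06) = 0.6174 Ω
Segment 2: A = π(0.405/2 mm)² = π(2.0250e-04 m)² = 1.288e-07 m²
R₂ = (1.74×10^-8)(29.5)/(1.288e-07) = 3.984 Ω
R = R₁ + R₂ = 4.60 Ω

4.60 Ω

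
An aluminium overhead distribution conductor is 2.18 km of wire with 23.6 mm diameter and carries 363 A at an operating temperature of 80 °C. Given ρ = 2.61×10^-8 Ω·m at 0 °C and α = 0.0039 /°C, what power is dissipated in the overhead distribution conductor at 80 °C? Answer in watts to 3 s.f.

A = π(d/2)² = π(1.1800e-02 m)² = 4.374e-04 m²
R₍0₎ = ρL/A = (2.61×10^-8)(2180)/(4.374e-04) = 0.1301 Ω
R₍80₎ = R₍0₎(1 + αΔT) = 0.1301 × (1 + 0.0039×80) = 0.1707 Ω
P = I²R = (363)² × 0.1707 = 22500 W

22500 W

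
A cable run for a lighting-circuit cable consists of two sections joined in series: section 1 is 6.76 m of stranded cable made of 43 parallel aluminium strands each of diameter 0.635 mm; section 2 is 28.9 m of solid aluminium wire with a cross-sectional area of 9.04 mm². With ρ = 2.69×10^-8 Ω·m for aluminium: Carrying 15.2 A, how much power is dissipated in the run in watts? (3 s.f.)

Section 1: A_strand = π(3.1750e-04)² = 3.167e-07 m²; R₁ = ρL/(N·A_s) = (2.69×10^-8)(6.76)/(43×3.167e-07) = 0.01335 Ω
Section 2: A = 9.04 mm² = 9.040e-06 m²
R₂ = (2.69×10^-8)(28.9)/(9.040e-06) = 0.086 Ω
R = R₁ + R₂ = 0.09935 Ω
P = I²R = (15.2)² × 0.09935 = 23.0 W

23.0 W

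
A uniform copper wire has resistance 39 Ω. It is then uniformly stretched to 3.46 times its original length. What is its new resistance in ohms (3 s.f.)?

467 Ω

Volume constant ⇒ A' = A/k with k = 3.46. R' = ρ(kL)/(A/k) = k²R.
R' = 11.97 × 39 = 467 Ω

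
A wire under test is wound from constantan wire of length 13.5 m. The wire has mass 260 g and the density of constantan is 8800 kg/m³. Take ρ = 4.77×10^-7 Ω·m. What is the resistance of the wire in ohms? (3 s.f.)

A = m/(density·L) = 0.26/(8800×13.5) = 2.1886e-06 m²
R = ρL/A = (4.77×10^-7)(13.5)/(2.1886e-06) = 2.94 Ω

2.94 Ω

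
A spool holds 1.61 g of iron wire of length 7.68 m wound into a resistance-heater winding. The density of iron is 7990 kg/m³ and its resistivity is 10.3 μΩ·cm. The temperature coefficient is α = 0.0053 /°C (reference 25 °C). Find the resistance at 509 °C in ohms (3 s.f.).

ρ = 10.3 μΩ·cm = 1.03×10^-7 Ω·m
A = m/(density·L) = 0.00161/(7990×7.68) = 2.6237e-08 m²
R = ρL/A = (1.03×10^-7)(7.68)/(2.6237e-08) = 30.15 Ω
R(509 °C) = 30.15 × (1 + 0.0053×484) = 107 Ω

107 Ω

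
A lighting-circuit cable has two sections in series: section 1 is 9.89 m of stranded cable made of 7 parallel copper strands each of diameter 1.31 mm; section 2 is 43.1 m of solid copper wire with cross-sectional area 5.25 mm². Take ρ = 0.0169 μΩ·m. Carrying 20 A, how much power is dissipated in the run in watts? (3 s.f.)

ρ = 0.0169 μΩ·m = 1.69×10^-8 Ω·m
Section 1: A_strand = π(6.5500e-04)² = 1.348e-06 m²; R₁ = ρL/(N·A_s) = (1.69×10^-8)(9.89)/(7×1.348e-06) = 0.01772 Ω
Section 2: A = 5.25 mm² = 5.250e-06 m²
R₂ = (1.69×10^-8)(43.1)/(5.250e-06) = 0.1387 Ω
R = R₁ + R₂ = 0.1565 Ω
P = I²R = (20)² × 0.1565 = 62.6 W

62.6 W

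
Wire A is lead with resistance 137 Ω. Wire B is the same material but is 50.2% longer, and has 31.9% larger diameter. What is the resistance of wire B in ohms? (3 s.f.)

118 Ω

R ∝ L/d², so R_B/R_A = (1 + 50.2/100) × (1 + 31.9/100)⁻²
= 1.502 × 0.5748 = 0.8633
R_B = 0.8633 × 137 = 118 Ω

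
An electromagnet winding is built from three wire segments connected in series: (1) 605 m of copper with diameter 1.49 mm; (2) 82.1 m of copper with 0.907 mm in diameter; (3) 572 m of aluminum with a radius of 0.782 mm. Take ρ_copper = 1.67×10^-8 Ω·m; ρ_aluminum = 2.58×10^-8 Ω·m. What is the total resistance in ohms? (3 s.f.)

Seg 1: A = π(d/2)² = π(7.4500e-04 m)² = 1.744e-06 m²
R_1 = (1.67×10^-8)(605)/(1.744e-06) = 5.794 Ω
Seg 2: A = π(d/2)² = π(4.5350e-04 m)² = 6.461e-07 m²
R_2 = (1.67×10^-8)(82.1)/(6.461e-07) = 2.122 Ω
Seg 3: A = πr² = π(7.8200e-04 m)² = 1.921e-06 m²
R_3 = (2.58×10^-8)(572)/(1.921e-06) = 7.682 Ω
R_total = R_1 + R_2 + R_3 = 15.6 Ω

15.6 Ω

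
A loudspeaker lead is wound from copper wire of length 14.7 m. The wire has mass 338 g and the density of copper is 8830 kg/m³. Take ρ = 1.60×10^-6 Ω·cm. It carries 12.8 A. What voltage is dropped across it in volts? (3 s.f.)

1.16 V

ρ = 1.60×10^-6 Ω·cm = 1.60×10^-8 Ω·m
A = m/(density·L) = 0.338/(8830×14.7) = 2.6040e-06 m²
R = ρL/A = (1.60×10^-8)(14.7)/(2.6040e-06) = 0.09032 Ω
V = IR = 12.8 × 0.09032 = 1.16 V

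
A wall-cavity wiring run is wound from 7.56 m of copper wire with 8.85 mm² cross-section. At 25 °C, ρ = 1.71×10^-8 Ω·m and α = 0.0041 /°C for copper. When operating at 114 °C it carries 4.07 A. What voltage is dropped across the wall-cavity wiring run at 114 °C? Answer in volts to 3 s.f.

A = 8.85 mm² = 8.850e-06 m²
R₍25₎ = ρL/A = (1.71×10^-8)(7.56)/(8.850e-06) = 0.01461 Ω
R₍114₎ = R₍25₎(1 + αΔT) = 0.01461 × (1 + 0.0041×89) = 0.01994 Ω
V = IR = 4.07 × 0.01994 = 0.0811 V

0.0811 V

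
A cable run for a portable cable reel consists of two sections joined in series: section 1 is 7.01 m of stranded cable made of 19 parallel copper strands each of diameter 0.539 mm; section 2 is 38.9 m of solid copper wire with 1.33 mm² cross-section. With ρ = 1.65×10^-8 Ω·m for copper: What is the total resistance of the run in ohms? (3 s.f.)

Section 1: A_strand = π(2.6950e-04)² = 2.282e-07 m²; R₁ = ρL/(N·A_s) = (1.65×10^-8)(7.01)/(19×2.282e-07) = 0.02668 Ω
Section 2: A = 1.33 mm² = 1.330e-06 m²
R₂ = (1.65×10^-8)(38.9)/(1.330e-06) = 0.4826 Ω
R = R₁ + R₂ = 0.509 Ω

0.509 Ω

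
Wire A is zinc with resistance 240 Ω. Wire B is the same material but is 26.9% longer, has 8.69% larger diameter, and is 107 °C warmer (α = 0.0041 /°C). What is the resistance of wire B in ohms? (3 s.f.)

R ∝ ρL/d² with ρ ∝ (1+αΔT), so R_B/R_A = (1 + 26.9/100) × (1 + 8.69/100)⁻² × (1 + 0.0041×107)
= 1.269 × 0.8465 × 1.439 = 1.545
R_B = 1.545 × 240 = 371 Ω

371 Ω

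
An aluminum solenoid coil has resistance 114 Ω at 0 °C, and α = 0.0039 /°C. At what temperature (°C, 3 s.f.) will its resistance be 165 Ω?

R = R₀(1 + α(T − T₀)) ⇒ T = T₀ + (R/R₀ − 1)/α
T = 0 + (165/114 − 1)/0.0039 = 0 + (0.4474)/0.0039 = 115 °C

115 °C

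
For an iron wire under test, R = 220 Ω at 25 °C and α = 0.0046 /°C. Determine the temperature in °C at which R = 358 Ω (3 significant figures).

R = R₀(1 + α(T − T₀)) ⇒ T = T₀ + (R/R₀ − 1)/α
T = 25 + (358/220 − 1)/0.0046 = 25 + (0.6273)/0.0046 = 161 °C

161 °C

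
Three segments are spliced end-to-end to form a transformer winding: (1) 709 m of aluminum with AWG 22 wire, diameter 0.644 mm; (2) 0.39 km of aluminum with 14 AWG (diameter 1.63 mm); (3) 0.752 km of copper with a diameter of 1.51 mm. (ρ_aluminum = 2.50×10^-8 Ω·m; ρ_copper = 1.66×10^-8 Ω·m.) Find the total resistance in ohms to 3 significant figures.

66.1 Ω

Seg 1: A = π(0.644/2 mm)² = π(3.2200e-04 m)² = 3.257e-07 m²
R_1 = (2.50×10^-8)(709)/(3.257e-07) = 54.42 Ω
Seg 2: A = π(1.63/2 mm)² = π(8.1500e-04 m)² = 2.087e-06 m²
R_2 = (2.50×10^-8)(390)/(2.087e-06) = 4.672 Ω
Seg 3: A = π(d/2)² = π(7.5500e-04 m)² = 1.791e-06 m²
R_3 = (1.66×10^-8)(752)/(1.791e-06) = 6.971 Ω
R_total = R_1 + R_2 + R_3 = 66.1 Ω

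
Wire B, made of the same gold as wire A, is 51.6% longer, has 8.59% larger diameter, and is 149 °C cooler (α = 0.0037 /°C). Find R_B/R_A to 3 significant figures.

R ∝ ρL/d² with ρ ∝ (1+αΔT), so R_B/R_A = (1 + 51.6/100) × (1 + 8.59/100)⁻² × (1 − 0.0037×149)
= 1.516 × 0.848 × 0.4487 = 0.577

0.577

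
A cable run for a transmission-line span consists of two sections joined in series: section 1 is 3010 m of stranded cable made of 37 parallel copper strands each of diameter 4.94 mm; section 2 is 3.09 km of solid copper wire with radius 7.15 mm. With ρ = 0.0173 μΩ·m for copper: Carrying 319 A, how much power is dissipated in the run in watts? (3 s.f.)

ρ = 0.0173 μΩ·m = 1.73×10^-8 Ω·m
Section 1: A_strand = π(2.4700e-03)² = 1.917e-05 m²; R₁ = ρL/(N·A_s) = (1.73×10^-8)(3010)/(37×1.917e-05) = 0.07343 Ω
Section 2: A = πr² = π(7.1500e-03 m)² = 1.606e-04 m²
R₂ = (1.73×10^-8)(3090)/(1.606e-04) = 0.3328 Ω
R = R₁ + R₂ = 0.4063 Ω
P = I²R = (319)² × 0.4063 = 41300 W

41300 W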